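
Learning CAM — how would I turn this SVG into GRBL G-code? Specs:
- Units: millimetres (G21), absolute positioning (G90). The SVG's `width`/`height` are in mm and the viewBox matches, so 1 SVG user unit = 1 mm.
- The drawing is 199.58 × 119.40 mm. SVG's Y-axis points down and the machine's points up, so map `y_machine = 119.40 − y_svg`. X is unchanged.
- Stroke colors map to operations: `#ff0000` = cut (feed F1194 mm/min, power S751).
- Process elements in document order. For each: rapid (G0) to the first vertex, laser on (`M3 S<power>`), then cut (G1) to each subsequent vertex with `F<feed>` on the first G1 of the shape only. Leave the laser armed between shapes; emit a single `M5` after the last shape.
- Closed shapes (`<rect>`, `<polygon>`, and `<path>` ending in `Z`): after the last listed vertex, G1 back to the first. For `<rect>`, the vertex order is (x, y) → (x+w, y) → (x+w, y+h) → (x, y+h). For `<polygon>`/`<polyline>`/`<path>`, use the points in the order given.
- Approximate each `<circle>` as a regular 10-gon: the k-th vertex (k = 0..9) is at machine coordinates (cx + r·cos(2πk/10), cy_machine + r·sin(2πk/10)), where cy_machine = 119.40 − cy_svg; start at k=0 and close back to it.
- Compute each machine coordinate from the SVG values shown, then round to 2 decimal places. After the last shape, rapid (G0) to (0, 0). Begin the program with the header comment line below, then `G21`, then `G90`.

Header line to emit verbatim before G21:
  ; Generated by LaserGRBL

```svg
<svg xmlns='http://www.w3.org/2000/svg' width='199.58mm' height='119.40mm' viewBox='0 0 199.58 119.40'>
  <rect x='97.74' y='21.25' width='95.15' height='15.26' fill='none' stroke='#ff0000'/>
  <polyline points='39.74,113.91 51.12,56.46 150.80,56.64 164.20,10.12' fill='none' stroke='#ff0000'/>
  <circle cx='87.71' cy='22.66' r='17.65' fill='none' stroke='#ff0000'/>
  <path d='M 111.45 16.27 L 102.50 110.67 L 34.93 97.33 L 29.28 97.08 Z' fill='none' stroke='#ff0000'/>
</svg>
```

Since the viewBox matches the mm dimensions, user units are millimetres directly. The only transform is the Y-flip y_m = 119.40 − y_svg.

Shape 1 is a rectangle drawn with `<rect>`. Its stroke #ff0000 means cut at S751, F1194. After flipping Y the toolpath is (97.74,98.15) → (192.89,98.15) → (192.89,82.89) → (97.74,82.89) → (97.74,98.15), returning to the start.

Shape 2 is a open polyline drawn with `<polyline>`. Its stroke #ff0000 means cut at S751, F1194. After flipping Y the toolpath is (39.74,5.49) → (51.12,62.94) → (150.80,62.76) → (164.20,109.28).

Shape 3 is a circle drawn with `<circle>`. Its stroke #ff0000 means cut at S751, F1194. After flipping Y the toolpath is (105.36,96.74) → (101.99,107.11) → (93.16,113.53) → (82.26,113.53) → (73.43,107.11) → (70.06,96.74) → (73.43,86.37) → (82.26,79.95) → (93.16,79.95) → (101.99,86.37) → (105.36,96.74), returning to the start.

Shape 4 is a closed polygon drawn with `<path>`. Its stroke #ff0000 means cut at S751, F1194. After flipping Y the toolpath is (111.45,103.13) → (102.50,8.73) → (34.93,22.07) → (29.28,22.32) → (111.45,103.13), returning to the start.

; Generated by LaserGRBL
G21
G90
G0 X97.74 Y98.15
M3 S751
G1 X192.89 Y98.15 F1194
G1 X192.89 Y82.89
G1 X97.74 Y82.89
G1 X97.74 Y98.15
G0 X39.74 Y5.49
M3 S751
G1 X51.12 Y62.94 F1194
G1 X150.80 Y62.76
G1 X164.20 Y109.28
G0 X105.36 Y96.74
M3 S751
G1 X101.99 Y107.11 F1194
G1 X93.16 Y113.53
G1 X82.26 Y113.53
G1 X73.43 Y107.11
G1 X70.06 Y96.74
G1 X73.43 Y86.37
G1 X82.26 Y79.95
G1 X93.16 Y79.95
G1 X101.99 Y86.37
G1 X105.36 Y96.74
G0 X111.45 Y103.13
M3 S751
G1 X102.50 Y8.73 F1194
G1 X34.93 Y22.07
G1 X29.28 Y22.32
G1 X111.45 Y103.13
M5
G0 X0.00 Y0.00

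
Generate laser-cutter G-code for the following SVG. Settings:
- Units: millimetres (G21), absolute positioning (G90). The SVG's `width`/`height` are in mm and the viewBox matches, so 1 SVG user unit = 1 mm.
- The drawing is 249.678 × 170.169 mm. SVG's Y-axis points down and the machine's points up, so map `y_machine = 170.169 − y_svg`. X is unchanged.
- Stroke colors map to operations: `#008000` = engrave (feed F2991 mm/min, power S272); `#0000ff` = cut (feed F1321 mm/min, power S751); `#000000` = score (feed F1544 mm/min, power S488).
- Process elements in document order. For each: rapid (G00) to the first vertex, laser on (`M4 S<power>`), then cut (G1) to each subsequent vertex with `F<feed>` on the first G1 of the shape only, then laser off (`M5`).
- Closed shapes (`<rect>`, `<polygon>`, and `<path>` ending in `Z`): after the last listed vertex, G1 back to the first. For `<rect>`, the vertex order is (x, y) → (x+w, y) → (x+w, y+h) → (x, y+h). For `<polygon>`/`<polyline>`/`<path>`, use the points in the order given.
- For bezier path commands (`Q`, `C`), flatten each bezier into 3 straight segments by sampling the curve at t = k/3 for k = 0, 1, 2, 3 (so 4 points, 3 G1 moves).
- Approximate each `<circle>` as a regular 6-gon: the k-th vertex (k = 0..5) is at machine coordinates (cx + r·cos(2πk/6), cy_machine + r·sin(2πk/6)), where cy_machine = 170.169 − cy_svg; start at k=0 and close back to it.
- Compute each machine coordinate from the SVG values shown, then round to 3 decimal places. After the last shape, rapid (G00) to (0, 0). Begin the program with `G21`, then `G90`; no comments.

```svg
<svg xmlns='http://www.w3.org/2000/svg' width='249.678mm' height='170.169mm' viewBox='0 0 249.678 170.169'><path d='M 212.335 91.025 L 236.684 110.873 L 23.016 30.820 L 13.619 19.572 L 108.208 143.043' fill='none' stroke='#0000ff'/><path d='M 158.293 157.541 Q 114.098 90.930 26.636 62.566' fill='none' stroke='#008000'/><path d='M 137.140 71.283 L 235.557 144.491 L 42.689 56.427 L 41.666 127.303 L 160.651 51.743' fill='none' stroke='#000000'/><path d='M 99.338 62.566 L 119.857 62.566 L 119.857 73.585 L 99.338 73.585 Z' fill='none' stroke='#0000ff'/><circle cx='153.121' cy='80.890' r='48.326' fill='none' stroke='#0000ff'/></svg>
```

viewBox `0 0 249.678 170.169` with mm width/height → 1 unit = 1 mm. Flip: y_m = 170.169 − y_svg.

**Shape 1** — `<path>` open polyline, stroke `#0000ff` → cut (S751, F1321). Machine vertices: (212.335,79.144) → (236.684,59.296) → (23.016,139.349) → (13.619,150.597) → (108.208,27.126). Open path.

**Shape 2** — `<path>` quadratic bezier, stroke `#008000` → engrave (S272, F2991). Control points (SVG): P0=(158.293,157.541), P1=(114.098,90.930), P2=(26.636,62.566); sampled at t=k/3. Machine vertices: (158.293,12.628) → (124.022,52.786) → (80.137,84.444) → (26.636,107.603). Open path.

**Shape 3** — `<path>` open polyline, stroke `#000000` → score (S488, F1544). Machine vertices: (137.140,98.886) → (235.557,25.678) → (42.689,113.742) → (41.666,42.866) → (160.651,118.426). Open path.

**Shape 4** — `<path>` rectangle, stroke `#0000ff` → cut (S751, F1321). Machine vertices: (99.338,107.603) → (119.857,107.603) → (119.857,96.584) → (99.338,96.584) → (99.338,107.603). Closed: final G1 returns to the first vertex.

**Shape 5** — `<circle>` circle, stroke `#0000ff` → cut (S751, F1321). Machine vertices: (201.447,89.279) → (177.284,131.131) → (128.958,131.131) → (104.795,89.279) → (128.958,47.427) → (177.284,47.427) → (201.447,89.279). Closed: final G1 returns to the first vertex.

G21
G90
G00 X212.335 Y79.144
M4 S751
G1 X236.684 Y59.296 F1321
G1 X23.016 Y139.349
G1 X13.619 Y150.597
G1 X108.208 Y27.126
M5
G00 X158.293 Y12.628
M4 S272
G1 X124.022 Y52.786 F2991
G1 X80.137 Y84.444
G1 X26.636 Y107.603
M5
G00 X137.140 Y98.886
M4 S488
G1 X235.557 Y25.678 F1544
G1 X42.689 Y113.742
G1 X41.666 Y42.866
G1 X160.651 Y118.426
M5
G00 X99.338 Y107.603
M4 S751
G1 X119.857 Y107.603 F1321
G1 X119.857 Y96.584
G1 X99.338 Y96.584
G1 X99.338 Y107.603
M5
G00 X201.447 Y89.279
M4 S751
G1 X177.284 Y131.131 F1321
G1 X128.958 Y131.131
G1 X104.795 Y89.279
G1 X128.958 Y47.427
G1 X177.284 Y47.427
G1 X201.447 Y89.279
M5
G00 X0.000 Y0.000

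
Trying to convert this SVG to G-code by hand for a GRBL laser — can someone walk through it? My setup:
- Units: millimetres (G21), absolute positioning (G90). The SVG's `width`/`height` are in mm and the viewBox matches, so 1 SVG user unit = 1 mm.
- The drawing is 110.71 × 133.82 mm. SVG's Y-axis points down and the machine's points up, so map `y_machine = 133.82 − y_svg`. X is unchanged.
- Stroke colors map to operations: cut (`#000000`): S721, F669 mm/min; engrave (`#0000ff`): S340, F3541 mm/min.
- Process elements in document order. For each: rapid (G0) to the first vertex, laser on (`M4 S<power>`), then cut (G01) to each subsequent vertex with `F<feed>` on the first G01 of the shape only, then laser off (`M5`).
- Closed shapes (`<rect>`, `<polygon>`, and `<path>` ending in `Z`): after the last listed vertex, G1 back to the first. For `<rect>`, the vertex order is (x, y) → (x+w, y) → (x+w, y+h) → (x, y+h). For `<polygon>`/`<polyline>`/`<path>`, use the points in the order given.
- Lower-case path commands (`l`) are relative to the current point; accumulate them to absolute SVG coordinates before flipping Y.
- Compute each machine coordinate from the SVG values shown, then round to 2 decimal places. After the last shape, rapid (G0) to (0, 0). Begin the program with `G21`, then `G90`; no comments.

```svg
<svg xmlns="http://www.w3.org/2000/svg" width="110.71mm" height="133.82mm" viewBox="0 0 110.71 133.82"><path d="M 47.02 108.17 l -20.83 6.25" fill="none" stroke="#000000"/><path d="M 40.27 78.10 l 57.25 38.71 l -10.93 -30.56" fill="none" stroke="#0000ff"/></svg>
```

Since the viewBox matches the mm dimensions, user units are millimetres directly. The only transform is the Y-flip y_m = 133.82 − y_svg.

Shape 1 is a line segment drawn with `<path>`. Its stroke #000000 means cut at S721, F669. After flipping Y the toolpath is (47.02,25.65) → (26.19,19.40).

Shape 2 is a open polyline drawn with `<path>`. Its stroke #0000ff means engrave at S340, F3541. After flipping Y the toolpath is (40.27,55.72) → (97.52,17.01) → (86.59,47.57).

G21
G90
G0 X47.02 Y25.65
M4 S721
G01 X26.19 Y19.40 F669
M5
G0 X40.27 Y55.72
M4 S340
G01 X97.52 Y17.01 F3541
G01 X86.59 Y47.57
M5
G0 X0.00 Y0.00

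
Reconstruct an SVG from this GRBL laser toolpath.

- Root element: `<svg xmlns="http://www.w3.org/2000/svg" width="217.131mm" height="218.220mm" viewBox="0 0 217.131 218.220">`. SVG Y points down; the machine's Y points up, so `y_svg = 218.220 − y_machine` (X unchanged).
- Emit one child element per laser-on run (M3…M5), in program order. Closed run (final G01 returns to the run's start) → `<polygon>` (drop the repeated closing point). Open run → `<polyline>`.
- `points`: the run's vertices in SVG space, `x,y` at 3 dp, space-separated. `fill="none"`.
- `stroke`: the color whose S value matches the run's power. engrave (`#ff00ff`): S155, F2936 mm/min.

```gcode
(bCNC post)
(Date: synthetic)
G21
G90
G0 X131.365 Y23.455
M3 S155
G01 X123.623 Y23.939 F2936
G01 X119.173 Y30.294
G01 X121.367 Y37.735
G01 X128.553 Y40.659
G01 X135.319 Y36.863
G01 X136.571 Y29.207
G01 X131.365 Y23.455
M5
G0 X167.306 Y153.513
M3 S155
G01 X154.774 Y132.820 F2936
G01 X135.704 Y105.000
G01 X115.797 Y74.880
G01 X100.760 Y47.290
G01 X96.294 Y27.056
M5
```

<svg xmlns="http://www.w3.org/2000/svg" width="217.131mm" height="218.220mm" viewBox="0 0 217.131 218.220">
  <polygon points="131.365,194.765 123.623,194.281 119.173,187.926 121.367,180.485 128.553,177.561 135.319,181.357 136.571,189.013" fill="none" stroke="#ff00ff"/>
  <polyline points="167.306,64.707 154.774,85.400 135.704,113.220 115.797,143.340 100.760,170.930 96.294,191.164" fill="none" stroke="#ff00ff"/>
</svg>

Machine Y-up, SVG Y-down with viewBox height 218.220, so y_svg = 218.220 − y_machine; X carries over. Every run uses S155, so all elements get stroke `#ff00ff` (engrave).

Run 1: The run returns to its start, so emit a `<polygon>` with points (Y-flipped): 131.365,194.765 123.623,194.281 119.173,187.926 121.367,180.485 128.553,177.561 135.319,181.357 136.571,189.013.

Run 2: The run is open, so emit a `<polyline>` with points (Y-flipped): 167.306,64.707 154.774,85.400 135.704,113.220 115.797,143.340 100.760,170.930 96.294,191.164.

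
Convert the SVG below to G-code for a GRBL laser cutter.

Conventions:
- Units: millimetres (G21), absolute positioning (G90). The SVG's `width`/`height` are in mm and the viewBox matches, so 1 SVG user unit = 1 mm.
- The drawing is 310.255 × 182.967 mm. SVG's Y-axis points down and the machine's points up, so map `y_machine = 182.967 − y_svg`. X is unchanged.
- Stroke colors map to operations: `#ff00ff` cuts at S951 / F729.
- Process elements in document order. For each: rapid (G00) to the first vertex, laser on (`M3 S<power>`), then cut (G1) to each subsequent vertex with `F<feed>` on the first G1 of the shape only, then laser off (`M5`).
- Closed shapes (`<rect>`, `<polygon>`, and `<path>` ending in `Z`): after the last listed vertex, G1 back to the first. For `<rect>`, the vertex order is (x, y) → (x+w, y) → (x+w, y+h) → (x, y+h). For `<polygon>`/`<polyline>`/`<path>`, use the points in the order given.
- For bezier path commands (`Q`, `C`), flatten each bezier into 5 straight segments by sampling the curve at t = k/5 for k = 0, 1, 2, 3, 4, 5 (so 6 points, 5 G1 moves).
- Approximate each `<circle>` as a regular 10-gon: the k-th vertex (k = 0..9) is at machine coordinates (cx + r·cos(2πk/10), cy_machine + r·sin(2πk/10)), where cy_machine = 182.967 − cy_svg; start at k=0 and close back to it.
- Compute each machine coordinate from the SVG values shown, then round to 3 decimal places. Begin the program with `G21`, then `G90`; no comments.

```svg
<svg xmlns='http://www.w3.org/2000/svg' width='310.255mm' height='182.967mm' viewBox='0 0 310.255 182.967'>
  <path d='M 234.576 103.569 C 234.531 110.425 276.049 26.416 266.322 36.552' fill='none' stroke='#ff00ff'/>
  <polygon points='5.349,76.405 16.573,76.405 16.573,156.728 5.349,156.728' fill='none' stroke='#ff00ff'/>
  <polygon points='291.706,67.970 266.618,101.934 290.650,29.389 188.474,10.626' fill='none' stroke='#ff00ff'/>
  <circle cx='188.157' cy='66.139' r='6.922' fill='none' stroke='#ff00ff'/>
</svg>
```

viewBox `0 0 310.255 182.967` with mm width/height → 1 unit = 1 mm. Flip: y_m = 182.967 − y_svg.

**Shape 1** — `<path>` cubic bezier, stroke `#ff00ff` → cut (S951, F729). Control points (SVG): P0=(234.576,103.569), P1=(234.531,110.425), P2=(276.049,26.416), P3=(266.322,36.552); sampled at t=k/5. Machine vertices: (234.576,79.398) → (238.794,84.708) → (248.533,102.945) → (259.337,125.229) → (266.751,142.679) → (266.322,146.415). Open path.

**Shape 2** — `<polygon>` rectangle, stroke `#ff00ff` → cut (S951, F729). Machine vertices: (5.349,106.562) → (16.573,106.562) → (16.573,26.239) → (5.349,26.239) → (5.349,106.562). Closed: final G1 returns to the first vertex.

**Shape 3** — `<polygon>` closed polygon, stroke `#ff00ff` → cut (S951, F729). Machine vertices: (291.706,114.997) → (266.618,81.033) → (290.650,153.578) → (188.474,172.341) → (291.706,114.997). Closed: final G1 returns to the first vertex.

**Shape 4** — `<circle>` circle, stroke `#ff00ff` → cut (S951, F729). Machine vertices: (195.079,116.828) → (193.757,120.897) → (190.296,123.411) → (186.018,123.411) → (182.557,120.897) → (181.235,116.828) → (182.557,112.759) → (186.018,110.245) → (190.296,110.245) → (193.757,112.759) → (195.079,116.828). Closed: final G1 returns to the first vertex.

G21
G90
G00 X234.576 Y79.398
M3 S951
G1 X238.794 Y84.708 F729
G1 X248.533 Y102.945
G1 X259.337 Y125.229
G1 X266.751 Y142.679
G1 X266.322 Y146.415
M5
G00 X5.349 Y106.562
M3 S951
G1 X16.573 Y106.562 F729
G1 X16.573 Y26.239
G1 X5.349 Y26.239
G1 X5.349 Y106.562
M5
G00 X291.706 Y114.997
M3 S951
G1 X266.618 Y81.033 F729
G1 X290.650 Y153.578
G1 X188.474 Y172.341
G1 X291.706 Y114.997
M5
G00 X195.079 Y116.828
M3 S951
G1 X193.757 Y120.897 F729
G1 X190.296 Y123.411
G1 X186.018 Y123.411
G1 X182.557 Y120.897
G1 X181.235 Y116.828
G1 X182.557 Y112.759
G1 X186.018 Y110.245
G1 X190.296 Y110.245
G1 X193.757 Y112.759
G1 X195.079 Y116.828
M5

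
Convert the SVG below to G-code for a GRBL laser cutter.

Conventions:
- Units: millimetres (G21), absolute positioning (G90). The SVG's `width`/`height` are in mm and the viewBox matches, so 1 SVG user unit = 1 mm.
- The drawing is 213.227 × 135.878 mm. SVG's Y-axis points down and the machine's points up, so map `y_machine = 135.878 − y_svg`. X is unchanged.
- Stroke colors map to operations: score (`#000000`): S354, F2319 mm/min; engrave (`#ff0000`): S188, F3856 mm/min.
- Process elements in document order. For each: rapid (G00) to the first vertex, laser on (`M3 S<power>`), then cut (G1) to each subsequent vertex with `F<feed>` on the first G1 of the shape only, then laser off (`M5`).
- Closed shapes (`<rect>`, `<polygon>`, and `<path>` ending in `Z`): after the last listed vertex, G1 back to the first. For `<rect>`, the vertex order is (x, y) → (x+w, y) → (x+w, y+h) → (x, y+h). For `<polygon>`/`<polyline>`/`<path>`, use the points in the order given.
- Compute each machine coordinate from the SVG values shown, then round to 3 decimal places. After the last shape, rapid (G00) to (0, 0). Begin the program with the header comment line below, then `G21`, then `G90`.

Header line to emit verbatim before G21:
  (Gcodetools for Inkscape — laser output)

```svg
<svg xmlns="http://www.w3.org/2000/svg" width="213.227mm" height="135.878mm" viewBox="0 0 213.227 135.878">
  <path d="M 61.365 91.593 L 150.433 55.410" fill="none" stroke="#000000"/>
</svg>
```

(Gcodetools for Inkscape — laser output)
G21
G90
G00 X61.365 Y44.285
M3 S354
G1 X150.433 Y80.468 F2319
M5
G00 X0.000 Y0.000

viewBox `0 0 213.227 135.878` with mm width/height → 1 unit = 1 mm. Flip: y_m = 135.878 − y_svg.

**Shape 1** — `<path>` line segment, stroke `#000000` → score (S354, F2319). Machine vertices: (61.365,44.285) → (150.433,80.468). Open path.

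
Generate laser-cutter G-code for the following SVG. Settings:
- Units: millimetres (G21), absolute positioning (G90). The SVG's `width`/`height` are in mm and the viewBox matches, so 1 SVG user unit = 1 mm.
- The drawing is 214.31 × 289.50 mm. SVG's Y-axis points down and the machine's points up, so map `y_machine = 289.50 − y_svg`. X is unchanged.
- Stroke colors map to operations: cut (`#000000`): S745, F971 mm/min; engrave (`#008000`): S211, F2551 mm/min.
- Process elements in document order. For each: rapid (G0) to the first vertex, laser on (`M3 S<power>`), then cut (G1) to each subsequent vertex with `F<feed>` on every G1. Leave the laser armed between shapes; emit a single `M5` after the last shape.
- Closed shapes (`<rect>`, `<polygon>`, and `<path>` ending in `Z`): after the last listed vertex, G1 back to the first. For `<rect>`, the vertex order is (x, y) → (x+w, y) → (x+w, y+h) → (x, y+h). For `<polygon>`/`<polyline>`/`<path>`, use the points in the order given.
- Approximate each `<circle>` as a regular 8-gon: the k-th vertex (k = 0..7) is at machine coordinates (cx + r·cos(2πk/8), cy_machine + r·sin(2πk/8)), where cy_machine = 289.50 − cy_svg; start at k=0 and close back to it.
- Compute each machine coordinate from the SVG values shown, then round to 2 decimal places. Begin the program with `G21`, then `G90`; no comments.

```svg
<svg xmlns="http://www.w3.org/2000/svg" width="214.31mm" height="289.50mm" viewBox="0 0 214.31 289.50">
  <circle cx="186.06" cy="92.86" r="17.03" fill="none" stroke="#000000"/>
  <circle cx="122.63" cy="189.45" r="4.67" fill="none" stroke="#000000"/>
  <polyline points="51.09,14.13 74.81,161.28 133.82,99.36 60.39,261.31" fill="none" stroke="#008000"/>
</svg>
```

viewBox `0 0 214.31 289.50` with mm width/height → 1 unit = 1 mm. Flip: y_m = 289.50 − y_svg.

**Shape 1** — `<circle>` circle, stroke `#000000` → cut (S745, F971). Machine vertices: (203.09,196.64) → (198.10,208.68) → (186.06,213.67) → (174.02,208.68) → (169.03,196.64) → (174.02,184.60) → (186.06,179.61) → (198.10,184.60) → (203.09,196.64). Closed: final G1 returns to the first vertex.

**Shape 2** — `<circle>` circle, stroke `#000000` → cut (S745, F971). Machine vertices: (127.30,100.05) → (125.93,103.35) → (122.63,104.72) → (119.33,103.35) → (117.96,100.05) → (119.33,96.75) → (122.63,95.38) → (125.93,96.75) → (127.30,100.05). Closed: final G1 returns to the first vertex.

**Shape 3** — `<polyline>` open polyline, stroke `#008000` → engrave (S211, F2551). Machine vertices: (51.09,275.37) → (74.81,128.22) → (133.82,190.14) → (60.39,28.19). Open path.

G21
G90
G0 X203.09 Y196.64
M3 S745
G1 X198.10 Y208.68 F971
G1 X186.06 Y213.67 F971
G1 X174.02 Y208.68 F971
G1 X169.03 Y196.64 F971
G1 X174.02 Y184.60 F971
G1 X186.06 Y179.61 F971
G1 X198.10 Y184.60 F971
G1 X203.09 Y196.64 F971
G0 X127.30 Y100.05
M3 S745
G1 X125.93 Y103.35 F971
G1 X122.63 Y104.72 F971
G1 X119.33 Y103.35 F971
G1 X117.96 Y100.05 F971
G1 X119.33 Y96.75 F971
G1 X122.63 Y95.38 F971
G1 X125.93 Y96.75 F971
G1 X127.30 Y100.05 F971
G0 X51.09 Y275.37
M3 S211
G1 X74.81 Y128.22 F2551
G1 X133.82 Y190.14 F2551
G1 X60.39 Y28.19 F2551
M5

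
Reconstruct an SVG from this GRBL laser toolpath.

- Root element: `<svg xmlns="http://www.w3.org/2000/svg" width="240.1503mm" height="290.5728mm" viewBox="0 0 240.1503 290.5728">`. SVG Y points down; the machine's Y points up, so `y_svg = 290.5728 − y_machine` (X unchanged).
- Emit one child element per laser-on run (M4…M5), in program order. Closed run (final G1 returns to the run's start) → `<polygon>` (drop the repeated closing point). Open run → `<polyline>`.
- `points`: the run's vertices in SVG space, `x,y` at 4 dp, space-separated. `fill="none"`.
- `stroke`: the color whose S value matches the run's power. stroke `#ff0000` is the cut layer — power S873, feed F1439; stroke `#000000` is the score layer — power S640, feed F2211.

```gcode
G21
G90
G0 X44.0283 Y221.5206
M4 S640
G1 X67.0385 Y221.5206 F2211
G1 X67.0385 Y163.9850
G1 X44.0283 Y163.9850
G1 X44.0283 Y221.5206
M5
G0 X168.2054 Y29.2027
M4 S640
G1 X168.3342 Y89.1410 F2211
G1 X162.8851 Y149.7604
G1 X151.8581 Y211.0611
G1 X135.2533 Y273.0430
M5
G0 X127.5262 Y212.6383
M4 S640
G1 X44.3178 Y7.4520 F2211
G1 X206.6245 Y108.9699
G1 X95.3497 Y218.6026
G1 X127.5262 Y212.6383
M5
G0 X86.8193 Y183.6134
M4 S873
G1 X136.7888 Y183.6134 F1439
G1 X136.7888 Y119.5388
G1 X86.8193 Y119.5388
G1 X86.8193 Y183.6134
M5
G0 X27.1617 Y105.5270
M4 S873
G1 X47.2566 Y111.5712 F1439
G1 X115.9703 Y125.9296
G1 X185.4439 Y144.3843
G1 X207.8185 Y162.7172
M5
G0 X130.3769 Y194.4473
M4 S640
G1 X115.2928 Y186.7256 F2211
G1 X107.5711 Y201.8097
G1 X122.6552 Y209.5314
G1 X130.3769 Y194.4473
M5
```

Machine Y-up, SVG Y-down with viewBox height 290.5728, so y_svg = 290.5728 − y_machine; X carries over.

Run 1: the run's S640 means `#000000` (score). The run returns to its start, so emit a `<polygon>` with points (Y-flipped): 44.0283,69.0522 67.0385,69.0522 67.0385,126.5878 44.0283,126.5878.

Run 2: the run's S640 means `#000000` (score). The run is open, so emit a `<polyline>` with points (Y-flipped): 168.2054,261.3701 168.3342,201.4318 162.8851,140.8124 151.8581,79.5117 135.2533,17.5298.

Run 3: S640 ⇒ score layer `#000000`. The run returns to its start, so emit a `<polygon>` with points (Y-flipped): 127.5262,77.9345 44.3178,283.1208 206.6245,181.6029 95.3497,71.9702.

Run 4: S873 ⇒ cut layer `#ff0000`. The run returns to its start, so emit a `<polygon>` with points (Y-flipped): 86.8193,106.9594 136.7888,106.9594 136.7888,171.0340 86.8193,171.0340.

Run 5: the run's S873 means `#ff0000` (cut). The run is open, so emit a `<polyline>` with points (Y-flipped): 27.1617,185.0458 47.2566,179.0016 115.9703,164.6432 185.4439,146.1885 207.8185,127.8556.

Run 6: power S640 maps to stroke `#000000` (score). The run returns to its start, so emit a `<polygon>` with points (Y-flipped): 130.3769,96.1255 115.2928,103.8472 107.5711,88.7631 122.6552,81.0414.

<svg xmlns="http://www.w3.org/2000/svg" width="240.1503mm" height="290.5728mm" viewBox="0 0 240.1503 290.5728">
  <polygon points="44.0283,69.0522 67.0385,69.0522 67.0385,126.5878 44.0283,126.5878" fill="none" stroke="#000000"/>
  <polyline points="168.2054,261.3701 168.3342,201.4318 162.8851,140.8124 151.8581,79.5117 135.2533,17.5298" fill="none" stroke="#000000"/>
  <polygon points="127.5262,77.9345 44.3178,283.1208 206.6245,181.6029 95.3497,71.9702" fill="none" stroke="#000000"/>
  <polygon points="86.8193,106.9594 136.7888,106.9594 136.7888,171.0340 86.8193,171.0340" fill="none" stroke="#ff0000"/>
  <polyline points="27.1617,185.0458 47.2566,179.0016 115.9703,164.6432 185.4439,146.1885 207.8185,127.8556" fill="none" stroke="#ff0000"/>
  <polygon points="130.3769,96.1255 115.2928,103.8472 107.5711,88.7631 122.6552,81.0414" fill="none" stroke="#000000"/>
</svg>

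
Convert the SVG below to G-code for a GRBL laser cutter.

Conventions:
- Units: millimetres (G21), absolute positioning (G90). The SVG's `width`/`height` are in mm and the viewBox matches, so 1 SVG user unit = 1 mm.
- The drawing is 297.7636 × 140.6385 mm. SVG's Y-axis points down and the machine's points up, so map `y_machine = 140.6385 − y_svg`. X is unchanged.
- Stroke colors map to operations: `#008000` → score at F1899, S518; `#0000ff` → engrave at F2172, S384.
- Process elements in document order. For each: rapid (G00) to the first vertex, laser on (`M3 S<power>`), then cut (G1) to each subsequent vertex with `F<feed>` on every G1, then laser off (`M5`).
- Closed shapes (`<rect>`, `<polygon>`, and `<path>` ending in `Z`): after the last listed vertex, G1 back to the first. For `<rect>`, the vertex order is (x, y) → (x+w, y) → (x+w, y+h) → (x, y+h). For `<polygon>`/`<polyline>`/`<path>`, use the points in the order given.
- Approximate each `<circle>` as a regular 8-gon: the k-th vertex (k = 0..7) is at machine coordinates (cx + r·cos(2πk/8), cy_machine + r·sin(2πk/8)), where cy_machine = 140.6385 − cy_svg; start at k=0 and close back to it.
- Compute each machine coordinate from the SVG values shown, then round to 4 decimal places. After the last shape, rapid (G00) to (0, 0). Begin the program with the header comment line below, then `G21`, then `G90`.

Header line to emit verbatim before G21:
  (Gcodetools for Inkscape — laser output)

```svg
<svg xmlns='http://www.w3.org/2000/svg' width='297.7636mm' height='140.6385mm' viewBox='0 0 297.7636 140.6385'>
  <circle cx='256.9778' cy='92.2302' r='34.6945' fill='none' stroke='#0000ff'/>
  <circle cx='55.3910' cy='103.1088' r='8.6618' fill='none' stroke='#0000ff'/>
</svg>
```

1 u = 1 mm; y_m = 140.6385 − y.

[1] `<circle>` circle, #0000ff→engrave S384 F2172: (291.6723,48.4083) → (281.5105,72.9410) → (256.9778,83.1028) → (232.4451,72.9410) → (222.2833,48.4083) → (232.4451,23.8756) → (256.9778,13.7138) → (281.5105,23.8756) → (291.6723,48.4083) (closed)

[2] `<circle>` circle, #0000ff→engrave S384 F2172: (64.0528,37.5297) → (61.5158,43.6545) → (55.3910,46.1915) → (49.2662,43.6545) → (46.7292,37.5297) → (49.2662,31.4049) → (55.3910,28.8679) → (61.5158,31.4049) → (64.0528,37.5297) (closed)

(Gcodetools for Inkscape — laser output)
G21
G90
G00 X291.6723 Y48.4083
M3 S384
G1 X281.5105 Y72.9410 F2172
G1 X256.9778 Y83.1028 F2172
G1 X232.4451 Y72.9410 F2172
G1 X222.2833 Y48.4083 F2172
G1 X232.4451 Y23.8756 F2172
G1 X256.9778 Y13.7138 F2172
G1 X281.5105 Y23.8756 F2172
G1 X291.6723 Y48.4083 F2172
M5
G00 X64.0528 Y37.5297
M3 S384
G1 X61.5158 Y43.6545 F2172
G1 X55.3910 Y46.1915 F2172
G1 X49.2662 Y43.6545 F2172
G1 X46.7292 Y37.5297 F2172
G1 X49.2662 Y31.4049 F2172
G1 X55.3910 Y28.8679 F2172
G1 X61.5158 Y31.4049 F2172
G1 X64.0528 Y37.5297 F2172
M5
G00 X0.0000 Y0.0000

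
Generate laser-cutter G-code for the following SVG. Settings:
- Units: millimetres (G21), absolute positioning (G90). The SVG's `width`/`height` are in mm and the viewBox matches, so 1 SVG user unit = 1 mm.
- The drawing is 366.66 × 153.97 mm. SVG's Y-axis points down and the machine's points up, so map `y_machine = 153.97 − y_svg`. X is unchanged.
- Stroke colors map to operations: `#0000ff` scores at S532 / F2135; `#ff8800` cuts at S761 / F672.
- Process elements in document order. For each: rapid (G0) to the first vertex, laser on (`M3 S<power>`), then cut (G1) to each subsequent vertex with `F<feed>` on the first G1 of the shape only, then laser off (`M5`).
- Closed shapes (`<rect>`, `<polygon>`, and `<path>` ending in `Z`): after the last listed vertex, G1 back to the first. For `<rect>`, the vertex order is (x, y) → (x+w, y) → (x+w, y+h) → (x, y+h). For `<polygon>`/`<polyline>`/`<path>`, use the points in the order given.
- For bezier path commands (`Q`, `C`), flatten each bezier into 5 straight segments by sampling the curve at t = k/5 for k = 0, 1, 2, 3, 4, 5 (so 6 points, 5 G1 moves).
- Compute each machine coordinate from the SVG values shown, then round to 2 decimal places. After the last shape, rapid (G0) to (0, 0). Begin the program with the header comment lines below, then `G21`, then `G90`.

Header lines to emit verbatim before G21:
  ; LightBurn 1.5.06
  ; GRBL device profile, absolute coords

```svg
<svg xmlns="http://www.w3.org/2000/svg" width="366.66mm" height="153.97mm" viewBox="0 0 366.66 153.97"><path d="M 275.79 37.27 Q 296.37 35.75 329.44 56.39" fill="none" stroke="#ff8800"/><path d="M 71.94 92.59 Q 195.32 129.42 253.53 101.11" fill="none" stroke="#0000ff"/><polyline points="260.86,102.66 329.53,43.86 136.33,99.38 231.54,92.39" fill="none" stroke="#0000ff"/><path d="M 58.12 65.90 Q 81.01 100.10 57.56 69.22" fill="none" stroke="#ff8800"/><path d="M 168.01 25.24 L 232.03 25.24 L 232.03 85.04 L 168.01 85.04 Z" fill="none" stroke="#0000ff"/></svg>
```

; LightBurn 1.5.06
; GRBL device profile, absolute coords
G21
G90
G0 X275.79 Y116.70
M3 S761
G1 X284.52 Y116.42 F672
G1 X294.25 Y114.37
G1 X304.98 Y110.55
G1 X316.71 Y104.95
G1 X329.44 Y97.58
M5
G0 X71.94 Y61.38
M3 S532
G1 X118.69 Y49.25 F2135
G1 X160.22 Y42.34
G1 X196.53 Y40.63
G1 X227.64 Y44.14
G1 X253.53 Y52.86
M5
G0 X260.86 Y51.31
M3 S532
G1 X329.53 Y110.11 F2135
G1 X136.33 Y54.59
G1 X231.54 Y61.58
M5
G0 X58.12 Y88.07
M3 S761
G1 X65.42 Y76.99 F672
G1 X69.02 Y71.12
G1 X68.91 Y70.46
G1 X65.09 Y75.00
G1 X57.56 Y84.75
M5
G0 X168.01 Y128.73
M3 S532
G1 X232.03 Y128.73 F2135
G1 X232.03 Y68.93
G1 X168.01 Y68.93
G1 X168.01 Y128.73
M5
G0 X0.00 Y0.00

viewBox `0 0 366.66 153.97` with mm width/height → 1 unit = 1 mm. Flip: y_m = 153.97 − y_svg.

**Shape 1** — `<path>` quadratic bezier, stroke `#ff8800` → cut (S761, F672). Control points (SVG): P0=(275.79,37.27), P1=(296.37,35.75), P2=(329.44,56.39); sampled at t=k/5. Machine vertices: (275.79,116.70) → (284.52,116.42) → (294.25,114.37) → (304.98,110.55) → (316.71,104.95) → (329.44,97.58). Open path.

**Shape 2** — `<path>` quadratic bezier, stroke `#0000ff` → score (S532, F2135). Control points (SVG): P0=(71.94,92.59), P1=(195.32,129.42), P2=(253.53,101.11); sampled at t=k/5. Machine vertices: (71.94,61.38) → (118.69,49.25) → (160.22,42.34) → (196.53,40.63) → (227.64,44.14) → (253.53,52.86). Open path.

**Shape 3** — `<polyline>` open polyline, stroke `#0000ff` → score (S532, F2135). Machine vertices: (260.86,51.31) → (329.53,110.11) → (136.33,54.59) → (231.54,61.58). Open path.

**Shape 4** — `<path>` quadratic bezier, stroke `#ff8800` → cut (S761, F672). Control points (SVG): P0=(58.12,65.90), P1=(81.01,100.10), P2=(57.56,69.22); sampled at t=k/5. Machine vertices: (58.12,88.07) → (65.42,76.99) → (69.02,71.12) → (68.91,70.46) → (65.09,75.00) → (57.56,84.75). Open path.

**Shape 5** — `<path>` rectangle, stroke `#0000ff` → score (S532, F2135). Machine vertices: (168.01,128.73) → (232.03,128.73) → (232.03,68.93) → (168.01,68.93) → (168.01,128.73). Closed: final G1 returns to the first vertex.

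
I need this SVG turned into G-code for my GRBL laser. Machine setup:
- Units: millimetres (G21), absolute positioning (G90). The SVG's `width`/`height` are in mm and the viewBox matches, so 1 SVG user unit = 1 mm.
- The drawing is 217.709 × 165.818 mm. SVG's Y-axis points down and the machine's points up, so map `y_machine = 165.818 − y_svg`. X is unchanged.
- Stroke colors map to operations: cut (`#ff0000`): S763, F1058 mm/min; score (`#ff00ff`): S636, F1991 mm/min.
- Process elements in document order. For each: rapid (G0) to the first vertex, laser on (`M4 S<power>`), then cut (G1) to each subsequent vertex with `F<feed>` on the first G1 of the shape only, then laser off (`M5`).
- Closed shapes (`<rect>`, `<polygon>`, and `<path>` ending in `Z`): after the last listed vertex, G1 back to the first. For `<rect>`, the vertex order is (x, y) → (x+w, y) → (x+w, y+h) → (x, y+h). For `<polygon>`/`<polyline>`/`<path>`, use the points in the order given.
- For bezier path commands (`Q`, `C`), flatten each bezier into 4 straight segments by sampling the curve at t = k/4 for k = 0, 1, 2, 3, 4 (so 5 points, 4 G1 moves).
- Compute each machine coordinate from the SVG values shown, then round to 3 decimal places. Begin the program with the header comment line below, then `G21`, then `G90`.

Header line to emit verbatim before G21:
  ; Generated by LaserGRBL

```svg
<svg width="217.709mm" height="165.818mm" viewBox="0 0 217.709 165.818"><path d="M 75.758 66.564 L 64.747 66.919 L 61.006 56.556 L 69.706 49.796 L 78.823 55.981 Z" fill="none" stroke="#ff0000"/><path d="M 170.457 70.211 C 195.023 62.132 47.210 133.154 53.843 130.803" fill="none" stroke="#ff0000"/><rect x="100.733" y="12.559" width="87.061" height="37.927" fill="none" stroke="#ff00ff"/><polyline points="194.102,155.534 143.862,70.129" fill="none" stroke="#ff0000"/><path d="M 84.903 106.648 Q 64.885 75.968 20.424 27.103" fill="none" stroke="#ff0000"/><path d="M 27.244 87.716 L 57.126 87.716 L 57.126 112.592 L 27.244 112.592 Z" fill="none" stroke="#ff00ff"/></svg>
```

1 u = 1 mm; y_m = 165.818 − y.

[1] `<path>` regular polygon, #ff0000→cut S763 F1058: (75.758,99.254) → (64.747,98.899) → (61.006,109.262) → (69.706,116.022) → (78.823,109.837) → (75.758,99.254) (closed)

[2] `<path>` cubic bezier, #ff0000→cut S763 F1058: (170.457,95.607) → (161.667,89.217) → (118.875,67.459) → (72.720,44.627) → (53.843,35.015)

[3] `<rect>` rectangle, #ff00ff→score S636 F1991: (100.733,153.259) → (187.794,153.259) → (187.794,115.332) → (100.733,115.332) → (100.733,153.259) (closed)

[4] `<polyline>` line segment, #ff0000→cut S763 F1058: (194.102,10.284) → (143.862,95.689)

[5] `<path>` quadratic bezier, #ff0000→cut S763 F1058: (84.903,59.170) → (73.366,75.647) → (58.774,94.396) → (41.127,115.419) → (20.424,138.715)

[6] `<path>` rectangle, #ff00ff→score S636 F1991: (27.244,78.102) → (57.126,78.102) → (57.126,53.226) → (27.244,53.226) → (27.244,78.102) (closed)

; Generated by LaserGRBL
G21
G90
G0 X75.758 Y99.254
M4 S763
G1 X64.747 Y98.899 F1058
G1 X61.006 Y109.262
G1 X69.706 Y116.022
G1 X78.823 Y109.837
G1 X75.758 Y99.254
M5
G0 X170.457 Y95.607
M4 S763
G1 X161.667 Y89.217 F1058
G1 X118.875 Y67.459
G1 X72.720 Y44.627
G1 X53.843 Y35.015
M5
G0 X100.733 Y153.259
M4 S636
G1 X187.794 Y153.259 F1991
G1 X187.794 Y115.332
G1 X100.733 Y115.332
G1 X100.733 Y153.259
M5
G0 X194.102 Y10.284
M4 S763
G1 X143.862 Y95.689 F1058
M5
G0 X84.903 Y59.170
M4 S763
G1 X73.366 Y75.647 F1058
G1 X58.774 Y94.396
G1 X41.127 Y115.419
G1 X20.424 Y138.715
M5
G0 X27.244 Y78.102
M4 S636
G1 X57.126 Y78.102 F1991
G1 X57.126 Y53.226
G1 X27.244 Y53.226
G1 X27.244 Y78.102
M5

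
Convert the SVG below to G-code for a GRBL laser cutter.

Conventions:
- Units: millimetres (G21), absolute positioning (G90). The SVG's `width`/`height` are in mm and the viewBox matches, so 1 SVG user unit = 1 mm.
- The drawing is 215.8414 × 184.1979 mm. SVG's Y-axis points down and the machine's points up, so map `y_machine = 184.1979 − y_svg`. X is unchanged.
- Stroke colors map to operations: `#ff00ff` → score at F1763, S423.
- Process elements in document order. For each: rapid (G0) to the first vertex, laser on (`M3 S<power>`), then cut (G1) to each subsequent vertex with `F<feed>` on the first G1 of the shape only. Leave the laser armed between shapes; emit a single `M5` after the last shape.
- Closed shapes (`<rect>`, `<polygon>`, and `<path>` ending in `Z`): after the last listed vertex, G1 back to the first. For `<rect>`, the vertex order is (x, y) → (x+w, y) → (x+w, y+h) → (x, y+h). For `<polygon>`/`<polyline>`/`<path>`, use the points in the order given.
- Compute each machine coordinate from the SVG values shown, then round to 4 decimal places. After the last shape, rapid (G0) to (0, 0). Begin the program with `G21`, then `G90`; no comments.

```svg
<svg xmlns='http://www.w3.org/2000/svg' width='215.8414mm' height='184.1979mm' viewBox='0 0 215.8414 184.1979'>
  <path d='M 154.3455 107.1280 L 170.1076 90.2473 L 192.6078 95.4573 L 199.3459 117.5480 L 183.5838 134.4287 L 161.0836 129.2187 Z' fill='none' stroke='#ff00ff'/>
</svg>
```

G21
G90
G0 X154.3455 Y77.0699
M3 S423
G1 X170.1076 Y93.9506 F1763
G1 X192.6078 Y88.7406
G1 X199.3459 Y66.6499
G1 X183.5838 Y49.7692
G1 X161.0836 Y54.9792
G1 X154.3455 Y77.0699
M5
G0 X0.0000 Y0.0000

1 u = 1 mm; y_m = 184.1979 − y.

[1] `<path>` regular polygon, #ff00ff→score S423 F1763: (154.3455,77.0699) → (170.1076,93.9506) → (192.6078,88.7406) → (199.3459,66.6499) → (183.5838,49.7692) → (161.0836,54.9792) → (154.3455,77.0699) (closed)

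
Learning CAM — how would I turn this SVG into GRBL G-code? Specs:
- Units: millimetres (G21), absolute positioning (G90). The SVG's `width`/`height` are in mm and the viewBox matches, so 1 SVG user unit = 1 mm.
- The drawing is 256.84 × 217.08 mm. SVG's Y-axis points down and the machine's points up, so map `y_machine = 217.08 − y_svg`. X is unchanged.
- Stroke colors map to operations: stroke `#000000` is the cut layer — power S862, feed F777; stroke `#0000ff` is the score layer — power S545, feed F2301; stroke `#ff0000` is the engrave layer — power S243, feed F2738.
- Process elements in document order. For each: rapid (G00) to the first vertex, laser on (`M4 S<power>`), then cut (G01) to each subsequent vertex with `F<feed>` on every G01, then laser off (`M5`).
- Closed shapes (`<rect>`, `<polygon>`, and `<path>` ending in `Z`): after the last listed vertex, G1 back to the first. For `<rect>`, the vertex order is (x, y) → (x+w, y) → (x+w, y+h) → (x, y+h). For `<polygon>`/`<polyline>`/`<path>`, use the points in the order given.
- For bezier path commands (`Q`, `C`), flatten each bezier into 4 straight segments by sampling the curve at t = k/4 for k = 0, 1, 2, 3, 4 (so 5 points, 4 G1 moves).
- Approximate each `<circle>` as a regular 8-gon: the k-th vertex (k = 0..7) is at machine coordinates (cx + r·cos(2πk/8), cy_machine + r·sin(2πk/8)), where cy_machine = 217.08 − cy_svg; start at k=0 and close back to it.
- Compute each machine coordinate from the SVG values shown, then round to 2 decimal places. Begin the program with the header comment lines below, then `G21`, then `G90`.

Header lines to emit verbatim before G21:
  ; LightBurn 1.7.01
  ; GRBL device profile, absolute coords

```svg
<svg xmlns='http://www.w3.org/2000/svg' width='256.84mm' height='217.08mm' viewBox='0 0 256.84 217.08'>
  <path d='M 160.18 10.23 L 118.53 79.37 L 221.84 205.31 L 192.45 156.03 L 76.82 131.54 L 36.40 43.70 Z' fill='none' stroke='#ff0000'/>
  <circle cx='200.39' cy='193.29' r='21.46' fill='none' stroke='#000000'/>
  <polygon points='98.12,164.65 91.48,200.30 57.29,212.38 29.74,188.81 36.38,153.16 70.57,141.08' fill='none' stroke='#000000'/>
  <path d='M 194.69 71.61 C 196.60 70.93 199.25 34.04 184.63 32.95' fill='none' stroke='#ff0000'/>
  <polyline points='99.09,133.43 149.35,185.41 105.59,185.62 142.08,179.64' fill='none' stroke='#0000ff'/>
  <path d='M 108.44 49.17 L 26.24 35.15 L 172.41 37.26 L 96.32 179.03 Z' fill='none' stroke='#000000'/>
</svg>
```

1 u = 1 mm; y_m = 217.08 − y.

[1] `<path>` closed polygon, #ff0000→engrave S243 F2738: (160.18,206.85) → (118.53,137.71) → (221.84,11.77) → (192.45,61.05) → (76.82,85.54) → (36.40,173.38) → (160.18,206.85) (closed)

[2] `<circle>` circle, #000000→cut S862 F777: (221.85,23.79) → (215.56,38.96) → (200.39,45.25) → (185.22,38.96) → (178.93,23.79) → (185.22,8.62) → (200.39,2.33) → (215.56,8.62) → (221.85,23.79) (closed)

[3] `<polygon>` regular polygon, #000000→cut S862 F777: (98.12,52.43) → (91.48,16.78) → (57.29,4.70) → (29.74,28.27) → (36.38,63.92) → (70.57,76.00) → (98.12,52.43) (closed)

[4] `<path>` cubic bezier, #ff0000→engrave S243 F2738: (194.69,145.47) → (195.98,151.64) → (195.86,164.65) → (192.64,177.73) → (184.63,184.13)

[5] `<polyline>` open polyline, #0000ff→score S545 F2301: (99.09,83.65) → (149.35,31.67) → (105.59,31.46) → (142.08,37.44)

[6] `<path>` closed polygon, #000000→cut S862 F777: (108.44,167.91) → (26.24,181.93) → (172.41,179.82) → (96.32,38.05) → (108.44,167.91) (closed)

; LightBurn 1.7.01
; GRBL device profile, absolute coords
G21
G90
G00 X160.18 Y206.85
M4 S243
G01 X118.53 Y137.71 F2738
G01 X221.84 Y11.77 F2738
G01 X192.45 Y61.05 F2738
G01 X76.82 Y85.54 F2738
G01 X36.40 Y173.38 F2738
G01 X160.18 Y206.85 F2738
M5
G00 X221.85 Y23.79
M4 S862
G01 X215.56 Y38.96 F777
G01 X200.39 Y45.25 F777
G01 X185.22 Y38.96 F777
G01 X178.93 Y23.79 F777
G01 X185.22 Y8.62 F777
G01 X200.39 Y2.33 F777
G01 X215.56 Y8.62 F777
G01 X221.85 Y23.79 F777
M5
G00 X98.12 Y52.43
M4 S862
G01 X91.48 Y16.78 F777
G01 X57.29 Y4.70 F777
G01 X29.74 Y28.27 F777
G01 X36.38 Y63.92 F777
G01 X70.57 Y76.00 F777
G01 X98.12 Y52.43 F777
M5
G00 X194.69 Y145.47
M4 S243
G01 X195.98 Y151.64 F2738
G01 X195.86 Y164.65 F2738
G01 X192.64 Y177.73 F2738
G01 X184.63 Y184.13 F2738
M5
G00 X99.09 Y83.65
M4 S545
G01 X149.35 Y31.67 F2301
G01 X105.59 Y31.46 F2301
G01 X142.08 Y37.44 F2301
M5
G00 X108.44 Y167.91
M4 S862
G01 X26.24 Y181.93 F777
G01 X172.41 Y179.82 F777
G01 X96.32 Y38.05 F777
G01 X108.44 Y167.91 F777
M5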